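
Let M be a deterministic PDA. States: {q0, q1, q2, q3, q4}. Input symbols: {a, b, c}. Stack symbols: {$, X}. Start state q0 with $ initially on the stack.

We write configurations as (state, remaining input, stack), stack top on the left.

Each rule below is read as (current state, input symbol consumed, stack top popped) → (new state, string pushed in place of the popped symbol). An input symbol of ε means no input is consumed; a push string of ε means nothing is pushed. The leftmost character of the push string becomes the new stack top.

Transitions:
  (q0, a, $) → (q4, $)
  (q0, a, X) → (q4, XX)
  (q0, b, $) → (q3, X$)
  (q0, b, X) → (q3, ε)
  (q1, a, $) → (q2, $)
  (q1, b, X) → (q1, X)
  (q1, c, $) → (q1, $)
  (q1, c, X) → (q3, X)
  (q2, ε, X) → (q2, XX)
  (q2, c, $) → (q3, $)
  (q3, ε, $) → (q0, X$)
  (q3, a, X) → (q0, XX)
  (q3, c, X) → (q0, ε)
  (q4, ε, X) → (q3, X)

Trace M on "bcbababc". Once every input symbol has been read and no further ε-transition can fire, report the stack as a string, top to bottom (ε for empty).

$

(q0, bcbababc, $)
  read b, top $: go to q3, push X$ → (q3, cbababc, X$)
  read c, top X: go to q0, push ε → (q0, bababc, $)
  read b, top $: go to q3, push X$ → (q3, ababc, X$)
  read a, top X: go to q0, push XX → (q0, babc, XX$)
  read b, top X: go to q3, push ε → (q3, abc, X$)
  read a, top X: go to q0, push XX → (q0, bc, XX$)
  read b, top X: go to q3, push ε → (q3, c, X$)
  read c, top X: go to q0, push ε → (q0, ε, $)
All input consumed in state q0 with stack $.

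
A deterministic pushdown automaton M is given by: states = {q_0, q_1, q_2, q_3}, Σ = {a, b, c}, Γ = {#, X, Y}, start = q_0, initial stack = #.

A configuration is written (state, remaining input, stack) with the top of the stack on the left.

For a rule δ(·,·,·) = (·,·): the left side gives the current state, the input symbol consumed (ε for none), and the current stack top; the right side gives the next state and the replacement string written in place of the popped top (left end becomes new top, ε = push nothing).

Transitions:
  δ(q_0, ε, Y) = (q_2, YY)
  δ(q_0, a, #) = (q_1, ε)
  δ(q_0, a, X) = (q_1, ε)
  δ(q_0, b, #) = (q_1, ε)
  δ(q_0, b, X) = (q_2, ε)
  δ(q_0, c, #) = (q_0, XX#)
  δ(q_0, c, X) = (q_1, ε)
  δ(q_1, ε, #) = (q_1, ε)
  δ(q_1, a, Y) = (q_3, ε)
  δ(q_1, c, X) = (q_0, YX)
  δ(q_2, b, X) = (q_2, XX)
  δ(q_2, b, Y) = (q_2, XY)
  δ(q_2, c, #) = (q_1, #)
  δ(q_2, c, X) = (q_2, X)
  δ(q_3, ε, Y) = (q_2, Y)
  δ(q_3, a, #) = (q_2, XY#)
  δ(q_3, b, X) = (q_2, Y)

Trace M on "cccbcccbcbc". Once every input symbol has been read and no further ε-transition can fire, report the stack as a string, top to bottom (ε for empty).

XXXYYX#

(q_0, cccbcccbcbc, #)
  read c, top #: go to q_0, push XX# → (q_0, ccbcccbcbc, XX#)
  read c, top X: go to q_1, push ε → (q_1, cbcccbcbc, X#)
  read c, top X: go to q_0, push YX → (q_0, bcccbcbc, YX#)
  ε-move, top Y: go to q_2, push YY → (q_2, bcccbcbc, YYX#)
  read b, top Y: go to q_2, push XY → (q_2, cccbcbc, XYYX#)
  read c, top X: go to q_2, push X → (q_2, ccbcbc, XYYX#)
  read c, top X: go to q_2, push X → (q_2, cbcbc, XYYX#)
  read c, top X: go to q_2, push X → (q_2, bcbc, XYYX#)
  read b, top X: go to q_2, push XX → (q_2, cbc, XXYYX#)
  read c, top X: go to q_2, push X → (q_2, bc, XXYYX#)
  read b, top X: go to q_2, push XX → (q_2, c, XXXYYX#)
  read c, top X: go to q_2, push X → (q_2, ε, XXXYYX#)
All input consumed in state q_2 with stack XXXYYX#.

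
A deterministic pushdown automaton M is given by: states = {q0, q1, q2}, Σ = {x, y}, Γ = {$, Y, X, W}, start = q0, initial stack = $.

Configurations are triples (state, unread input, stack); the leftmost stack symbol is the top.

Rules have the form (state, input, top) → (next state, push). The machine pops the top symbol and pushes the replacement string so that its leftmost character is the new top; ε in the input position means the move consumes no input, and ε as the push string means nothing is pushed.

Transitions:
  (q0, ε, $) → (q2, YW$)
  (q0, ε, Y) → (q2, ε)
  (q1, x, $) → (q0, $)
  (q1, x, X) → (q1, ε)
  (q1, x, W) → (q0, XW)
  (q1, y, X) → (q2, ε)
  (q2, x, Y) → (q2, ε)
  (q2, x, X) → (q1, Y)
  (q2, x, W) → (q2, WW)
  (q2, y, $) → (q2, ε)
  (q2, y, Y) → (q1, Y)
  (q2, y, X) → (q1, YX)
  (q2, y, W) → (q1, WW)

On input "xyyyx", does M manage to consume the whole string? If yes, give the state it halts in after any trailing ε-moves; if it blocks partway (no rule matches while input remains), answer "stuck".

(q0, xyyyx, $)
  ε-move, top $: go to q2, push YW$ → (q2, xyyyx, YW$)
  read x, top Y: go to q2, push ε → (q2, yyyx, W$)
  read y, top W: go to q1, push WW → (q1, yyx, WW$)
No transition for (q1, y, top W); M blocks with input yyx remaining.

stuck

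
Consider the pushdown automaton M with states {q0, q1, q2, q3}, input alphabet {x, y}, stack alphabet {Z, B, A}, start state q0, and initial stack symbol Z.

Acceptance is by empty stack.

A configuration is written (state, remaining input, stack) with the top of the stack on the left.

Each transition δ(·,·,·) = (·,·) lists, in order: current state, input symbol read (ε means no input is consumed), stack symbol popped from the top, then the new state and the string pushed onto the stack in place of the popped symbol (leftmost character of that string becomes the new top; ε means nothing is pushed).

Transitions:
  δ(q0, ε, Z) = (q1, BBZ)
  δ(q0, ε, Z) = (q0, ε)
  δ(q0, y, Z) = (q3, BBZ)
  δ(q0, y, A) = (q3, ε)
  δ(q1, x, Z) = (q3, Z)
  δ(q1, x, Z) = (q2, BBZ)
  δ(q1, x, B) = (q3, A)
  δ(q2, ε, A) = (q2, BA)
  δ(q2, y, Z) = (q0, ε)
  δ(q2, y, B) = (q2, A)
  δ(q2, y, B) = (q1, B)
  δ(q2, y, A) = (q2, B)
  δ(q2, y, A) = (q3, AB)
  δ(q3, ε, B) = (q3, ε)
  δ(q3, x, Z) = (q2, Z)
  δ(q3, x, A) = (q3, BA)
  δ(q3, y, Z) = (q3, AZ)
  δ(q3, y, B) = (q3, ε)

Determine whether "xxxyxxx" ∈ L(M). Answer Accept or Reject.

No computation consumes all input and empties the stack.

Reject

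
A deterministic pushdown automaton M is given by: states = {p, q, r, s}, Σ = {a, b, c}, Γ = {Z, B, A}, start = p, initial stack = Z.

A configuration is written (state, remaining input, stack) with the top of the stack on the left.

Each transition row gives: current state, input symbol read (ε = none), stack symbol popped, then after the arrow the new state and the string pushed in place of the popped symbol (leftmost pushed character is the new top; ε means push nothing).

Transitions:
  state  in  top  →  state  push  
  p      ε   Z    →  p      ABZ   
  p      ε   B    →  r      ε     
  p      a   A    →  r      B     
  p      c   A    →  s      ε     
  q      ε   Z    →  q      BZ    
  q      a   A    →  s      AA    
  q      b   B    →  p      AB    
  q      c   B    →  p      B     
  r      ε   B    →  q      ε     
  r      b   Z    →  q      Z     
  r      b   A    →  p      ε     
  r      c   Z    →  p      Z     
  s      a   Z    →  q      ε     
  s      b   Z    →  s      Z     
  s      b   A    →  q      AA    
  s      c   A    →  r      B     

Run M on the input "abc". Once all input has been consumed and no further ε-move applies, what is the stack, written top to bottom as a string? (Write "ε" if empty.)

BZ

(p, abc, Z) ⊢ (p, abc, ABZ) ⊢ (r, bc, BBZ) ⊢ (q, bc, BZ) ⊢ (p, c, ABZ) ⊢ (s, ε, BZ)
All input consumed in state s with stack BZ.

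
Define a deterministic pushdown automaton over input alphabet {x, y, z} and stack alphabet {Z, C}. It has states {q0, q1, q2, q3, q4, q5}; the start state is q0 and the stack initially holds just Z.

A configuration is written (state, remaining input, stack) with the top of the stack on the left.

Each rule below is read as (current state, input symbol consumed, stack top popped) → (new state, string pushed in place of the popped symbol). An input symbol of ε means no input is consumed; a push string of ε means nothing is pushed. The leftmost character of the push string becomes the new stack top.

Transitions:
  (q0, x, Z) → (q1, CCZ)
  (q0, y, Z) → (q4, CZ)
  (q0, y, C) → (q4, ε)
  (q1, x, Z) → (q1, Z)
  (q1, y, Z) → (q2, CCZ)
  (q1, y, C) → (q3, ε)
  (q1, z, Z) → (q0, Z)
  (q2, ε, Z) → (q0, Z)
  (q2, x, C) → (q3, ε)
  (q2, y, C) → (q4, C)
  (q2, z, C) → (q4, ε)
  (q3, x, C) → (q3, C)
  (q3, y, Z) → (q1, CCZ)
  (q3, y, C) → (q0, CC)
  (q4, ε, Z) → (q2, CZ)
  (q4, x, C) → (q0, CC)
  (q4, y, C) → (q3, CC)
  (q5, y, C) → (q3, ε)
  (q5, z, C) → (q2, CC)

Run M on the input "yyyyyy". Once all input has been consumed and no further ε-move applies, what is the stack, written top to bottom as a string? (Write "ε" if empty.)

(q0, yyyyyy, Z) ⊢ (q4, yyyyy, CZ) ⊢ (q3, yyyy, CCZ) ⊢ (q0, yyy, CCCZ) ⊢ (q4, yy, CCZ) ⊢ (q3, y, CCCZ) ⊢ (q0, ε, CCCCZ)
All input consumed in state q0 with stack CCCCZ.

CCCCZ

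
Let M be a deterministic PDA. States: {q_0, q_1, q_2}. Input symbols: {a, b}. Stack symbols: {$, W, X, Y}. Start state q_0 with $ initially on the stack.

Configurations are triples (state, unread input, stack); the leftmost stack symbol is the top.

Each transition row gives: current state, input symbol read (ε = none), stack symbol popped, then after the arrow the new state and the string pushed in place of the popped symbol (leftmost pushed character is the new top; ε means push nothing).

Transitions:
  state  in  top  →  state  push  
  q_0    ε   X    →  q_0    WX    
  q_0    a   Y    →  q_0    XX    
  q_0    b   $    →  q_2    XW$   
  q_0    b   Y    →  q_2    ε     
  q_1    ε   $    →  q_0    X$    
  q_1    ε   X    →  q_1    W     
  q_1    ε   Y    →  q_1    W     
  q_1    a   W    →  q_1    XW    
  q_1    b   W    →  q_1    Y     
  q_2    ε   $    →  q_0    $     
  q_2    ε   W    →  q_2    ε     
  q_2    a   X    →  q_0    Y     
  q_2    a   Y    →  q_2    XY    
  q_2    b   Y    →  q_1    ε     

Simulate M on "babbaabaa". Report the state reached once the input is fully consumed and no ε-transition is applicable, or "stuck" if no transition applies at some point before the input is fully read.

(q_0, babbaabaa, $) ⊢ (q_2, abbaabaa, XW$) ⊢ (q_0, bbaabaa, YW$) ⊢ (q_2, baabaa, W$) ⊢ (q_2, baabaa, $) ⊢ (q_0, baabaa, $) ⊢ (q_2, aabaa, XW$) ⊢ (q_0, abaa, YW$) ⊢ (q_0, baa, XXW$) ⊢ (q_0, baa, WXXW$)
No transition for (q_0, b, top W); M blocks with input baa remaining.

stuck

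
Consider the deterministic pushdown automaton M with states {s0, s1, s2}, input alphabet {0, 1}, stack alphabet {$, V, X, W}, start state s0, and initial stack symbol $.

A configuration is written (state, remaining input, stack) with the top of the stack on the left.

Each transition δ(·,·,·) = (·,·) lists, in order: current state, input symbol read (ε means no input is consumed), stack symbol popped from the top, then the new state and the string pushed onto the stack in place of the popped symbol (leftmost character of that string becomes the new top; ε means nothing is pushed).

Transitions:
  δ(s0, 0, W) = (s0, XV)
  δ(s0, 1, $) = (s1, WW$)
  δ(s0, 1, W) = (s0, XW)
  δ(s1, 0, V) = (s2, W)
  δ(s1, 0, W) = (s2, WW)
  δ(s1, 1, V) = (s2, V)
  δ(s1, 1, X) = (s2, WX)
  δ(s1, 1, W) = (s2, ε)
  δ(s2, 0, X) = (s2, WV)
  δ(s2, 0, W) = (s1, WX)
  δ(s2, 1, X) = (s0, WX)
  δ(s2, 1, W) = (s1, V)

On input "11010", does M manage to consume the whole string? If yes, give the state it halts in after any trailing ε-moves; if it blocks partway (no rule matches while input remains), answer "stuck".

s2

(s0, 11010, $) ⊢ (s1, 1010, WW$) ⊢ (s2, 010, W$) ⊢ (s1, 10, WX$) ⊢ (s2, 0, X$) ⊢ (s2, ε, WV$)
All input consumed; M is in state s2.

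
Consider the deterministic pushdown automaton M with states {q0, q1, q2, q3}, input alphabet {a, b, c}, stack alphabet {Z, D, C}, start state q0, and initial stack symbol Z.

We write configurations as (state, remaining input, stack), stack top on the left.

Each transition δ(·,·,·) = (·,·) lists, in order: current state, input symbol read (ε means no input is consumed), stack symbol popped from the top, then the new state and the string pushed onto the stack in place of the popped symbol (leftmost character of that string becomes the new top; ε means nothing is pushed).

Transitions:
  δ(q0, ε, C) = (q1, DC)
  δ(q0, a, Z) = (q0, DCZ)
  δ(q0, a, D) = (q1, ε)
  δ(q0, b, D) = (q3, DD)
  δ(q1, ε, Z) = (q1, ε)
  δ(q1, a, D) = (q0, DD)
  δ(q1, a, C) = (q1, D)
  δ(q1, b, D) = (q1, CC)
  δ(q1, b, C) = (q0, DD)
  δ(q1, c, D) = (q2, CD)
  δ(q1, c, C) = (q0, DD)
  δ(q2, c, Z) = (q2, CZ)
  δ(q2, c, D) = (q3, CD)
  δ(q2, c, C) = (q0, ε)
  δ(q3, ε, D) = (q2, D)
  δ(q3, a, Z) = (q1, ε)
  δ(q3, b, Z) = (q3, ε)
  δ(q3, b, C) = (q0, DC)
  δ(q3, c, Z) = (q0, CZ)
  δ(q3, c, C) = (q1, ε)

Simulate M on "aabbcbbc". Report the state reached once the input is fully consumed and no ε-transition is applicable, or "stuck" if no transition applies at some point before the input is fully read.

q3

(q0, aabbcbbc, Z) ⊢ (q0, abbcbbc, DCZ) ⊢ (q1, bbcbbc, CZ) ⊢ (q0, bcbbc, DDZ) ⊢ (q3, cbbc, DDDZ) ⊢ (q2, cbbc, DDDZ) ⊢ (q3, bbc, CDDDZ) ⊢ (q0, bc, DCDDDZ) ⊢ (q3, c, DDCDDDZ) ⊢ (q2, c, DDCDDDZ) ⊢ (q3, ε, CDDCDDDZ)
All input consumed; M is in state q3.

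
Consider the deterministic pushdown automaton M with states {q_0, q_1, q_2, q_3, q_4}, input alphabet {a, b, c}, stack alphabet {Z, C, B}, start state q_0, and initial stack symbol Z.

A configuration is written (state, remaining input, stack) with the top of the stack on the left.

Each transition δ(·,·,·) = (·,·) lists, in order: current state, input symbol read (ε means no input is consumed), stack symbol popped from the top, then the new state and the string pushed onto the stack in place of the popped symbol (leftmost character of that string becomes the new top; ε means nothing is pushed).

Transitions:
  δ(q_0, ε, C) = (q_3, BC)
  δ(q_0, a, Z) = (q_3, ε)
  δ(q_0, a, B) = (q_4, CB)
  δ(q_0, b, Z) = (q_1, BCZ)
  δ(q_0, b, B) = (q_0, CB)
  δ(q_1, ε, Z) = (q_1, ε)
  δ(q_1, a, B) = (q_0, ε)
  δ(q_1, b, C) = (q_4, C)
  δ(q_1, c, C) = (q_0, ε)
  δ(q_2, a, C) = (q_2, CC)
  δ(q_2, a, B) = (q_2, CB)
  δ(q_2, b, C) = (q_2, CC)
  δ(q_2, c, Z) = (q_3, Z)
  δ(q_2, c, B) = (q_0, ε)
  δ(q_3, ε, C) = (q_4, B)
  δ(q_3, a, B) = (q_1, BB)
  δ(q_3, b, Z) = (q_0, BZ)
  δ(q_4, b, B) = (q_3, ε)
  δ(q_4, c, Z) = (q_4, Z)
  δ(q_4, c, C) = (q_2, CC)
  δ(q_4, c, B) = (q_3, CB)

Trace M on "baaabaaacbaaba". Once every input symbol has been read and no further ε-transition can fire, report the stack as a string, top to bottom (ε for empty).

CCCCCCCBCBCZ

(q_0, baaabaaacbaaba, Z) ⊢ (q_1, aaabaaacbaaba, BCZ) ⊢ (q_0, aabaaacbaaba, CZ) ⊢ (q_3, aabaaacbaaba, BCZ) ⊢ (q_1, abaaacbaaba, BBCZ) ⊢ (q_0, baaacbaaba, BCZ) ⊢ (q_0, aaacbaaba, CBCZ) ⊢ (q_3, aaacbaaba, BCBCZ) ⊢ (q_1, aacbaaba, BBCBCZ) ⊢ (q_0, acbaaba, BCBCZ) ⊢ (q_4, cbaaba, CBCBCZ) ⊢ (q_2, baaba, CCBCBCZ) ⊢ (q_2, aaba, CCCBCBCZ) ⊢ (q_2, aba, CCCCBCBCZ) ⊢ (q_2, ba, CCCCCBCBCZ) ⊢ (q_2, a, CCCCCCBCBCZ) ⊢ (q_2, ε, CCCCCCCBCBCZ)
All input consumed in state q_2 with stack CCCCCCCBCBCZ.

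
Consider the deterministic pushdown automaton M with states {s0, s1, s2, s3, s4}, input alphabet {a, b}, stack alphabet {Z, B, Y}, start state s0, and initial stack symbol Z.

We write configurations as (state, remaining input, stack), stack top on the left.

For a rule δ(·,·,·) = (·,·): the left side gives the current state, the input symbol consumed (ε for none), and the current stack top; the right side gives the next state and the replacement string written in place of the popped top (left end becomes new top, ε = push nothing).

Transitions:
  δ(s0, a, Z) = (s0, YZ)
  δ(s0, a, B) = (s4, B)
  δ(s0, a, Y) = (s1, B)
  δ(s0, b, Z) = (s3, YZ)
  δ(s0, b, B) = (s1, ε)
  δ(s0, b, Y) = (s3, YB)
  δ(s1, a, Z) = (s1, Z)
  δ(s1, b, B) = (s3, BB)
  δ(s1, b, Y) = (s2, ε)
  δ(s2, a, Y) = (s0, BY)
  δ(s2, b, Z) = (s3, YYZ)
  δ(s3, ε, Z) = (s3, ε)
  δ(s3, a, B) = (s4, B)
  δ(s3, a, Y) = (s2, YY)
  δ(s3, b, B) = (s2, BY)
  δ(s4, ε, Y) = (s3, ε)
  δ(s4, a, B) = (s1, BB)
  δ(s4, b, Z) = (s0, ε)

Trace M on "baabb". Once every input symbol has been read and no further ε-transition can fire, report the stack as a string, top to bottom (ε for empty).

YZ

(s0, baabb, Z)
  read b, top Z: go to s3, push YZ → (s3, aabb, YZ)
  read a, top Y: go to s2, push YY → (s2, abb, YYZ)
  read a, top Y: go to s0, push BY → (s0, bb, BYYZ)
  read b, top B: go to s1, push ε → (s1, b, YYZ)
  read b, top Y: go to s2, push ε → (s2, ε, YZ)
All input consumed in state s2 with stack YZ.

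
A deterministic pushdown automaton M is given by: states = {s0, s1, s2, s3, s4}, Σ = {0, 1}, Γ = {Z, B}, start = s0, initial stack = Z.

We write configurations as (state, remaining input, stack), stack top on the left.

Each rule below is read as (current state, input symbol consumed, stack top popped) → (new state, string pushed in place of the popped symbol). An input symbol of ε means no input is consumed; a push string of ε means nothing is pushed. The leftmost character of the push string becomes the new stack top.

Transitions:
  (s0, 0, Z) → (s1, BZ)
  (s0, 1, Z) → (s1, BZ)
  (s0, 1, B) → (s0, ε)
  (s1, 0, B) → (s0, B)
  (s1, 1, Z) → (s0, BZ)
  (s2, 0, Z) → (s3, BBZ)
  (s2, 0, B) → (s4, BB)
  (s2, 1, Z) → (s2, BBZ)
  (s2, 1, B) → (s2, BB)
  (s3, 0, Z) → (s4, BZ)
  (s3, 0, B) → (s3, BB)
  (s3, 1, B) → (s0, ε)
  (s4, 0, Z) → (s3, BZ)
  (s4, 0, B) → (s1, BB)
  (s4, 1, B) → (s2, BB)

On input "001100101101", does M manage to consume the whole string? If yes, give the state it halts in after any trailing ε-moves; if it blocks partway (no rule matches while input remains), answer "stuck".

(s0, 001100101101, Z) ⊢ (s1, 01100101101, BZ) ⊢ (s0, 1100101101, BZ) ⊢ (s0, 100101101, Z) ⊢ (s1, 00101101, BZ) ⊢ (s0, 0101101, BZ)
No transition for (s0, 0, top B); M blocks with input 0101101 remaining.

stuck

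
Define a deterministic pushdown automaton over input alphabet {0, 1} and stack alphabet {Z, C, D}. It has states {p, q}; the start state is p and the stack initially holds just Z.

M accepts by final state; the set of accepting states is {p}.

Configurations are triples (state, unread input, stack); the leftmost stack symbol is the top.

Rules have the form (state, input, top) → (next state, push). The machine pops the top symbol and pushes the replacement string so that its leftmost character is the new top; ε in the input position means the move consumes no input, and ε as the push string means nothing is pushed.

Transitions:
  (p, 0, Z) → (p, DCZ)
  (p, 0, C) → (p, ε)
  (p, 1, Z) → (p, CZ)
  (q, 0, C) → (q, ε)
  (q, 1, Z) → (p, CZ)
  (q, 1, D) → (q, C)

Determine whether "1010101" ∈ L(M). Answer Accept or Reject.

Accept

(p, 1010101, Z) ⊢ (p, 010101, CZ) ⊢ (p, 10101, Z) ⊢ (p, 0101, CZ) ⊢ (p, 101, Z) ⊢ (p, 01, CZ) ⊢ (p, 1, Z) ⊢ (p, ε, CZ)
All input consumed; state p ∈ F.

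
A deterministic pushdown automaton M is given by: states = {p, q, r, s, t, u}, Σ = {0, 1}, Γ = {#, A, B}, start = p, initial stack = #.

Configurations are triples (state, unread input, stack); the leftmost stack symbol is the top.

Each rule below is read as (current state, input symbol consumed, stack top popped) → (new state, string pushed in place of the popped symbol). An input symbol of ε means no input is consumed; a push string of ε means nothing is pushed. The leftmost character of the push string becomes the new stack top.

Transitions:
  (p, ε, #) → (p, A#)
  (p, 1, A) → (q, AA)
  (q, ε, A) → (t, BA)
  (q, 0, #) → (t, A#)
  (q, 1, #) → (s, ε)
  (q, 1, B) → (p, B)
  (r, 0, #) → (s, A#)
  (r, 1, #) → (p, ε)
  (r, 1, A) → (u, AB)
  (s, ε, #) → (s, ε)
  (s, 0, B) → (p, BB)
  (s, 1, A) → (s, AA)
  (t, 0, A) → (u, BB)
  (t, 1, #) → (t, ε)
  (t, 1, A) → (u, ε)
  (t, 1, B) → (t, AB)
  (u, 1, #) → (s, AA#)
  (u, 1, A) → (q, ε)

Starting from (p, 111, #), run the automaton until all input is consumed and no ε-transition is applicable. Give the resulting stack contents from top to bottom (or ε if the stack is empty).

BAA#

(p, 111, #) ⊢ (p, 111, A#) ⊢ (q, 11, AA#) ⊢ (t, 11, BAA#) ⊢ (t, 1, ABAA#) ⊢ (u, ε, BAA#)
All input consumed in state u with stack BAA#.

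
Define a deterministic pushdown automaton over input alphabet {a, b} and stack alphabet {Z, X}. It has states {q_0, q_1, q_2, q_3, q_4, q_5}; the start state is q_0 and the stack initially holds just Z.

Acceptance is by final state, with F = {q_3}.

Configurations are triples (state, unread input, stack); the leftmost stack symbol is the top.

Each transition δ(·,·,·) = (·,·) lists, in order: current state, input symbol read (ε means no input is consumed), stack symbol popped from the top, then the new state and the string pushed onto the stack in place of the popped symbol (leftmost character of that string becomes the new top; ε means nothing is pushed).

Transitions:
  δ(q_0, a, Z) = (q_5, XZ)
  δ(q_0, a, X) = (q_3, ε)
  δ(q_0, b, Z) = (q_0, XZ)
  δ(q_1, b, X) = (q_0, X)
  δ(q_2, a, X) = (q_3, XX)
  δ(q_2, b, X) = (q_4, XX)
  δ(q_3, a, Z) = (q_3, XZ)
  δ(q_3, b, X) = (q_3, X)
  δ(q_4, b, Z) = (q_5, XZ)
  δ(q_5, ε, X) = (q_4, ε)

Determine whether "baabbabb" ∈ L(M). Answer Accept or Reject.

(q_0, baabbabb, Z)
  read b, top Z: go to q_0, push XZ → (q_0, aabbabb, XZ)
  read a, top X: go to q_3, push ε → (q_3, abbabb, Z)
  read a, top Z: go to q_3, push XZ → (q_3, bbabb, XZ)
  read b, top X: go to q_3, push X → (q_3, babb, XZ)
  read b, top X: go to q_3, push X → (q_3, abb, XZ)
No transition applies at (q_3, abb, XZ); input not fully consumed.

Reject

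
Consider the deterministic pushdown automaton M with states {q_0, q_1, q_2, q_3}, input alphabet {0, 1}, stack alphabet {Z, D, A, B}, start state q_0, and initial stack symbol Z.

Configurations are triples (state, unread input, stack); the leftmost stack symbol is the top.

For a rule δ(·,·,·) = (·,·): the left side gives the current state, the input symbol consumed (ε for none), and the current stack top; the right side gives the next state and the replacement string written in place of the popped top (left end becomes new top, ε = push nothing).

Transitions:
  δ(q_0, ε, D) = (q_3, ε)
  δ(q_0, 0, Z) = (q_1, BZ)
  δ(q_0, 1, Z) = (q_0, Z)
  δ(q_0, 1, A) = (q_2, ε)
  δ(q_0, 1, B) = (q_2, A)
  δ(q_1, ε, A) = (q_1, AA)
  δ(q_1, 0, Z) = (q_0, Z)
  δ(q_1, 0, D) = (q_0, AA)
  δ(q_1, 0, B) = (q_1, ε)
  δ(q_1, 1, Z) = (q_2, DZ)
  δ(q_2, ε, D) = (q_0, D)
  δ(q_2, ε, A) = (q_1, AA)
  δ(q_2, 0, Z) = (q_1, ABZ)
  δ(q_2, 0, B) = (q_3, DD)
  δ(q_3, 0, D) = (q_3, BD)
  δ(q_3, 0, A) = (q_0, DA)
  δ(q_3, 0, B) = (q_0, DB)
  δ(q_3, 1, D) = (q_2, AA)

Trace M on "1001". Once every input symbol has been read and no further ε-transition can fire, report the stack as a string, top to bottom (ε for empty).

(q_0, 1001, Z) ⊢ (q_0, 001, Z) ⊢ (q_1, 01, BZ) ⊢ (q_1, 1, Z) ⊢ (q_2, ε, DZ) ⊢ (q_0, ε, DZ) ⊢ (q_3, ε, Z)
All input consumed in state q_3 with stack Z.

Z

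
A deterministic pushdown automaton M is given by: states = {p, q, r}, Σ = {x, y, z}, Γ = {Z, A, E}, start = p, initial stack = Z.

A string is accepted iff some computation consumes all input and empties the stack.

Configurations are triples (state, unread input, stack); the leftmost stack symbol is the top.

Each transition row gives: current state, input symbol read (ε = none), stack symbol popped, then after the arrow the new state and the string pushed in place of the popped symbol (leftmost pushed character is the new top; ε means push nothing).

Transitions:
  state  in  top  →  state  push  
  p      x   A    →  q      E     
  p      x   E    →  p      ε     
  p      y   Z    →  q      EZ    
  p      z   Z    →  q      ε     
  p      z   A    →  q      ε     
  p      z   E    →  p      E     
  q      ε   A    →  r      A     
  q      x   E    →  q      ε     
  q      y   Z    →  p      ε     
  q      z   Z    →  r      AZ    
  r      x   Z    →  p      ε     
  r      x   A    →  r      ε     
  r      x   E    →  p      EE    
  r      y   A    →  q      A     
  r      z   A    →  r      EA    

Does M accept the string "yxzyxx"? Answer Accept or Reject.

(p, yxzyxx, Z) ⊢ (q, xzyxx, EZ) ⊢ (q, zyxx, Z) ⊢ (r, yxx, AZ) ⊢ (q, xx, AZ) ⊢ (r, xx, AZ) ⊢ (r, x, Z) ⊢ (p, ε, ε)
All input consumed and the stack is empty.

Accept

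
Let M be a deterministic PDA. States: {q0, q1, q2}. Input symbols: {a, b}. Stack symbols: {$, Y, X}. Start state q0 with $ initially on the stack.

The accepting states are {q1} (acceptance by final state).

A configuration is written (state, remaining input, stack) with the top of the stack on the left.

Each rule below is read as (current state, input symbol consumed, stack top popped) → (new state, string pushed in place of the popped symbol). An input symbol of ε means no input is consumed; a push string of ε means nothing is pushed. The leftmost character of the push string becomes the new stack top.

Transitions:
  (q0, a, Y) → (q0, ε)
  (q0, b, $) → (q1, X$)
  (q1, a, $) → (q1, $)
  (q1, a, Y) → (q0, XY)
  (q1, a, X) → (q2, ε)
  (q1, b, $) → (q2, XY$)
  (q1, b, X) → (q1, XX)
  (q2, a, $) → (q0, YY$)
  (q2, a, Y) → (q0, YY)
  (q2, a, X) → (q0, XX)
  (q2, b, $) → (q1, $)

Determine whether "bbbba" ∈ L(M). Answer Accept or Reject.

Reject

(q0, bbbba, $)
  read b, top $: go to q1, push X$ → (q1, bbba, X$)
  read b, top X: go to q1, push XX → (q1, bba, XX$)
  read b, top X: go to q1, push XX → (q1, ba, XXX$)
  read b, top X: go to q1, push XX → (q1, a, XXXX$)
  read a, top X: go to q2, push ε → (q2, ε, XXX$)
All input consumed; state q2 ∉ F and no further ε-move applies.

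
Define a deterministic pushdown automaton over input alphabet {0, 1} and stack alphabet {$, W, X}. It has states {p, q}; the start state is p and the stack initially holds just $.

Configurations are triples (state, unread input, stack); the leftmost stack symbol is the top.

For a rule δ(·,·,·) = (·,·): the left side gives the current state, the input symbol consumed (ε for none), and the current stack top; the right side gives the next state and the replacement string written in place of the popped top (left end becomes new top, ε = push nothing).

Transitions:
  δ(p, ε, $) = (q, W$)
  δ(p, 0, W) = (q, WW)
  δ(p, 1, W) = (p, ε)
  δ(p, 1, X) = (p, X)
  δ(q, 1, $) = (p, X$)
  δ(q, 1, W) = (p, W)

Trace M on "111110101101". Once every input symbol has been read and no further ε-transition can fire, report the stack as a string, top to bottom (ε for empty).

WWW$

(p, 111110101101, $)
  ε-move, top $: go to q, push W$ → (q, 111110101101, W$)
  read 1, top W: go to p, push W → (p, 11110101101, W$)
  read 1, top W: go to p, push ε → (p, 1110101101, $)
  ε-move, top $: go to q, push W$ → (q, 1110101101, W$)
  read 1, top W: go to p, push W → (p, 110101101, W$)
  read 1, top W: go to p, push ε → (p, 10101101, $)
  ε-move, top $: go to q, push W$ → (q, 10101101, W$)
  read 1, top W: go to p, push W → (p, 0101101, W$)
  read 0, top W: go to q, push WW → (q, 101101, WW$)
  read 1, top W: go to p, push W → (p, 01101, WW$)
  read 0, top W: go to q, push WW → (q, 1101, WWW$)
  read 1, top W: go to p, push W → (p, 101, WWW$)
  read 1, top W: go to p, push ε → (p, 01, WW$)
  read 0, top W: go to q, push WW → (q, 1, WWW$)
  read 1, top W: go to p, push W → (p, ε, WWW$)
All input consumed in state p with stack WWW$.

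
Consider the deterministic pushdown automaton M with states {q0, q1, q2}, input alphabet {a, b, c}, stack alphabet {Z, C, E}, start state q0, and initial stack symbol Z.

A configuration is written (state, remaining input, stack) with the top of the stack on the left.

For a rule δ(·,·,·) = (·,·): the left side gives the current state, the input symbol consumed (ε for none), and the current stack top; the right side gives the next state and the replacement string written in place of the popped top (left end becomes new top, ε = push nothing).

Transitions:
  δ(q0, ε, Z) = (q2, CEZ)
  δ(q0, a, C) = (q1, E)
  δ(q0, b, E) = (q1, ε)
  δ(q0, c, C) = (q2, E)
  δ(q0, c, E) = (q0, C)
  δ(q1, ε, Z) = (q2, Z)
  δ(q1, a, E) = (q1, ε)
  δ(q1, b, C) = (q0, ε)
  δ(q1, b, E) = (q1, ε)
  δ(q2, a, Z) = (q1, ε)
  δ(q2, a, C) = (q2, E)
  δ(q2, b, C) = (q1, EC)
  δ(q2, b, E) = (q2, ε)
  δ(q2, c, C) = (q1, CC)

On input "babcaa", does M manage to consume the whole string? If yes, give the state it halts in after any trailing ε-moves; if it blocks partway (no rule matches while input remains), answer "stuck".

q2

(q0, babcaa, Z) ⊢ (q2, babcaa, CEZ) ⊢ (q1, abcaa, ECEZ) ⊢ (q1, bcaa, CEZ) ⊢ (q0, caa, EZ) ⊢ (q0, aa, CZ) ⊢ (q1, a, EZ) ⊢ (q1, ε, Z) ⊢ (q2, ε, Z)
All input consumed; M is in state q2.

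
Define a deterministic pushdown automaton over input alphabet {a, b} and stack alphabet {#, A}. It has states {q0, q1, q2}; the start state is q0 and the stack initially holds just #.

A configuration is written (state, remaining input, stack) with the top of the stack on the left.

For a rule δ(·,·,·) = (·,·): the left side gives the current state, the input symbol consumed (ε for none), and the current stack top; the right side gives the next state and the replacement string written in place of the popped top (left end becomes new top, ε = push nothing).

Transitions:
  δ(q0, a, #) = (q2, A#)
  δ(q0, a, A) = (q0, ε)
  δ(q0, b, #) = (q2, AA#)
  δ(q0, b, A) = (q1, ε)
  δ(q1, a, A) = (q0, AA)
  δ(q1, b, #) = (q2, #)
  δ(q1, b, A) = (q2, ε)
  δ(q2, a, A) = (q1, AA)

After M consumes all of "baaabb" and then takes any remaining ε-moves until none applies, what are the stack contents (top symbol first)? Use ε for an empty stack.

(q0, baaabb, #)
  read b, top #: go to q2, push AA# → (q2, aaabb, AA#)
  read a, top A: go to q1, push AA → (q1, aabb, AAA#)
  read a, top A: go to q0, push AA → (q0, abb, AAAA#)
  read a, top A: go to q0, push ε → (q0, bb, AAA#)
  read b, top A: go to q1, push ε → (q1, b, AA#)
  read b, top A: go to q2, push ε → (q2, ε, A#)
All input consumed in state q2 with stack A#.

A#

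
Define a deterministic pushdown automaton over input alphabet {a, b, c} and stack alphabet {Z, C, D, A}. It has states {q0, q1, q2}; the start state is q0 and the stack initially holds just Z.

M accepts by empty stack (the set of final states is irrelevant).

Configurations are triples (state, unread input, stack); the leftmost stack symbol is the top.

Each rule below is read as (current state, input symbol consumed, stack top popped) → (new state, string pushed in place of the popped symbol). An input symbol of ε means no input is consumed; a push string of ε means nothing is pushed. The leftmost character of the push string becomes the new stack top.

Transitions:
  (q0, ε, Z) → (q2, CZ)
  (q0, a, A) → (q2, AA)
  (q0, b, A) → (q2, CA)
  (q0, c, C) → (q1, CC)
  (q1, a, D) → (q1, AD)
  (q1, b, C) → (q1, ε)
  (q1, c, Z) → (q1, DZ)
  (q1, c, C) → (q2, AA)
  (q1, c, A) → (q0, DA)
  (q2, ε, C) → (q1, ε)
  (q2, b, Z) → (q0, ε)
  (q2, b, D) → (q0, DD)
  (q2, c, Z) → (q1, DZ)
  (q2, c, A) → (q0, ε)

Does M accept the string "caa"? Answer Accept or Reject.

Reject

(q0, caa, Z)
  ε-move, top Z: go to q2, push CZ → (q2, caa, CZ)
  ε-move, top C: go to q1, push ε → (q1, caa, Z)
  read c, top Z: go to q1, push DZ → (q1, aa, DZ)
  read a, top D: go to q1, push AD → (q1, a, ADZ)
No transition applies at (q1, a, ADZ); input not fully consumed.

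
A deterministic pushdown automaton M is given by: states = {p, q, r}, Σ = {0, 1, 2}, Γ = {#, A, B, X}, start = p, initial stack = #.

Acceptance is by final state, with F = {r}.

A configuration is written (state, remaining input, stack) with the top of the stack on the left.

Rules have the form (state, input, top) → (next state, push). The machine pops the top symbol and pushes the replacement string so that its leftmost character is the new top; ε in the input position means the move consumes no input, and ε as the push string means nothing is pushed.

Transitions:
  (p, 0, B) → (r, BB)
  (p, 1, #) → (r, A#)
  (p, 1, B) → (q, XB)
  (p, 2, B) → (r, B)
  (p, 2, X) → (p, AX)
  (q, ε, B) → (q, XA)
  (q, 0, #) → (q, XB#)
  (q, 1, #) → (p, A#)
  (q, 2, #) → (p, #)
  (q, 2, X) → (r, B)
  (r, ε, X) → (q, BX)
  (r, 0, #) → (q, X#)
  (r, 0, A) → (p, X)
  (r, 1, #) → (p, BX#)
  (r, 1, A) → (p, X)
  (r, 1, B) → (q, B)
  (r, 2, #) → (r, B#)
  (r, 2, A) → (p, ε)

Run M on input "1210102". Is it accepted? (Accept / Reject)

(p, 1210102, #)
  read 1, top #: go to r, push A# → (r, 210102, A#)
  read 2, top A: go to p, push ε → (p, 10102, #)
  read 1, top #: go to r, push A# → (r, 0102, A#)
  read 0, top A: go to p, push X → (p, 102, X#)
No transition applies at (p, 102, X#); input not fully consumed.

Reject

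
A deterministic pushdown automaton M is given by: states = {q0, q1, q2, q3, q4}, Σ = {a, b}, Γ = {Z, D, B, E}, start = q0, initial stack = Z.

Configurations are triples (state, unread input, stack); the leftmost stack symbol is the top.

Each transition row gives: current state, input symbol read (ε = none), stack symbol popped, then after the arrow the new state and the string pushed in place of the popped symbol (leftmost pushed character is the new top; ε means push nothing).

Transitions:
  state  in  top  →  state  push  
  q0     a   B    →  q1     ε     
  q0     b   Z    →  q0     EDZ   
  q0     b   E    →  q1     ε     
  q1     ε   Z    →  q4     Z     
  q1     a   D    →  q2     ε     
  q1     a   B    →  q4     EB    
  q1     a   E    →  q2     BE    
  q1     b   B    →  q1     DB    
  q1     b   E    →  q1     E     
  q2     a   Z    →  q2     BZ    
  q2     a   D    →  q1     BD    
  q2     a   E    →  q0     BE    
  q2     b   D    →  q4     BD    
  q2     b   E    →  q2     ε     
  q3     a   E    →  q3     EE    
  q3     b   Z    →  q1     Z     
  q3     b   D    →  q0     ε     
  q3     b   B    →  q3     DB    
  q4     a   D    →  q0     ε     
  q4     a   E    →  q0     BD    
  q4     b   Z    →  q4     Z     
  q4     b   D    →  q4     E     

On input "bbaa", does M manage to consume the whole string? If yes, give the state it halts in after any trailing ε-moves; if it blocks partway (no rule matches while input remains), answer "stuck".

q2

(q0, bbaa, Z) ⊢ (q0, baa, EDZ) ⊢ (q1, aa, DZ) ⊢ (q2, a, Z) ⊢ (q2, ε, BZ)
All input consumed; M is in state q2.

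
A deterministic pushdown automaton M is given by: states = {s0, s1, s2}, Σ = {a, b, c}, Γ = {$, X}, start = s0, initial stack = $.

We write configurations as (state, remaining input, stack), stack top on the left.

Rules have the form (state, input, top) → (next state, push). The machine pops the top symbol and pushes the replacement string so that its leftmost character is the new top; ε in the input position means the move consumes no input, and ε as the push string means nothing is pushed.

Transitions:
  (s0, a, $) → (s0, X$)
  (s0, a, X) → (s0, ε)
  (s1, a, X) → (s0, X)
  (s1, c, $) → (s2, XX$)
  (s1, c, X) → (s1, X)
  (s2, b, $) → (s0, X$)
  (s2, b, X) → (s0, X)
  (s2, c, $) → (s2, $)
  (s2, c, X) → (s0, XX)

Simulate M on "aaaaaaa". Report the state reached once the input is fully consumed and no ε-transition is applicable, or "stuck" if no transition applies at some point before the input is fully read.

s0

(s0, aaaaaaa, $) ⊢ (s0, aaaaaa, X$) ⊢ (s0, aaaaa, $) ⊢ (s0, aaaa, X$) ⊢ (s0, aaa, $) ⊢ (s0, aa, X$) ⊢ (s0, a, $) ⊢ (s0, ε, X$)
All input consumed; M is in state s0.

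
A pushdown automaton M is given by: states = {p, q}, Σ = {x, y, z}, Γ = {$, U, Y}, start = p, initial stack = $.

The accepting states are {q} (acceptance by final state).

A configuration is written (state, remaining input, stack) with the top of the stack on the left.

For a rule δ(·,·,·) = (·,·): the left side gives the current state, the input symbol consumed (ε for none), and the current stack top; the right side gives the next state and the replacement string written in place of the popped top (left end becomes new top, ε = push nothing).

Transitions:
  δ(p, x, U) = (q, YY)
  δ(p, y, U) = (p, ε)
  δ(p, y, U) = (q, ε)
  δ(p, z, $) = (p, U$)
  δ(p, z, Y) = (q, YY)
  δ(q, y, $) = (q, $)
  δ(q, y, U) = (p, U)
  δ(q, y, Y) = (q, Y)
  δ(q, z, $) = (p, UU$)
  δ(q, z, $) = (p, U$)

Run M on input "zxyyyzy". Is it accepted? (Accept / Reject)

Reject

No computation consumes all input and reaches a final state.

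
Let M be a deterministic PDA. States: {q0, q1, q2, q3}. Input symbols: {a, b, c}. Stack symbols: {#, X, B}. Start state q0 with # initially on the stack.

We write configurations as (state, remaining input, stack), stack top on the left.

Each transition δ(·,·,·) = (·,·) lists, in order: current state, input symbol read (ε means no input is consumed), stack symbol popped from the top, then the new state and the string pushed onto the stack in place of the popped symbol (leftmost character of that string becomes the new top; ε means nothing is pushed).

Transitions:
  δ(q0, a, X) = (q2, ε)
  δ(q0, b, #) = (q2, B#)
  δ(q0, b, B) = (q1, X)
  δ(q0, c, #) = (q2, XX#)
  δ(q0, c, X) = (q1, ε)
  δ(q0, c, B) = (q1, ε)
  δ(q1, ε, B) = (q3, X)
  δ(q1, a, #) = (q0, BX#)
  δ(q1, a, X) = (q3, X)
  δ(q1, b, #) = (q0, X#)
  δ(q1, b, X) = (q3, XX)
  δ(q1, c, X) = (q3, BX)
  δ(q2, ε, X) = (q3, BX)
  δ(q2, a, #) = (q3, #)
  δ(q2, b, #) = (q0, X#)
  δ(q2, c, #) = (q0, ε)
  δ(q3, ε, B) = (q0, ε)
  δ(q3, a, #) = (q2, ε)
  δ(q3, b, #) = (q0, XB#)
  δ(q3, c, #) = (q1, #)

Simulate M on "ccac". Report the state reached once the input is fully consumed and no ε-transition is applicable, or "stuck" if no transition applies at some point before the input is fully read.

stuck

(q0, ccac, #)
  read c, top #: go to q2, push XX# → (q2, cac, XX#)
  ε-move, top X: go to q3, push BX → (q3, cac, BXX#)
  ε-move, top B: go to q0, push ε → (q0, cac, XX#)
  read c, top X: go to q1, push ε → (q1, ac, X#)
  read a, top X: go to q3, push X → (q3, c, X#)
No transition for (q3, c, top X); M blocks with input c remaining.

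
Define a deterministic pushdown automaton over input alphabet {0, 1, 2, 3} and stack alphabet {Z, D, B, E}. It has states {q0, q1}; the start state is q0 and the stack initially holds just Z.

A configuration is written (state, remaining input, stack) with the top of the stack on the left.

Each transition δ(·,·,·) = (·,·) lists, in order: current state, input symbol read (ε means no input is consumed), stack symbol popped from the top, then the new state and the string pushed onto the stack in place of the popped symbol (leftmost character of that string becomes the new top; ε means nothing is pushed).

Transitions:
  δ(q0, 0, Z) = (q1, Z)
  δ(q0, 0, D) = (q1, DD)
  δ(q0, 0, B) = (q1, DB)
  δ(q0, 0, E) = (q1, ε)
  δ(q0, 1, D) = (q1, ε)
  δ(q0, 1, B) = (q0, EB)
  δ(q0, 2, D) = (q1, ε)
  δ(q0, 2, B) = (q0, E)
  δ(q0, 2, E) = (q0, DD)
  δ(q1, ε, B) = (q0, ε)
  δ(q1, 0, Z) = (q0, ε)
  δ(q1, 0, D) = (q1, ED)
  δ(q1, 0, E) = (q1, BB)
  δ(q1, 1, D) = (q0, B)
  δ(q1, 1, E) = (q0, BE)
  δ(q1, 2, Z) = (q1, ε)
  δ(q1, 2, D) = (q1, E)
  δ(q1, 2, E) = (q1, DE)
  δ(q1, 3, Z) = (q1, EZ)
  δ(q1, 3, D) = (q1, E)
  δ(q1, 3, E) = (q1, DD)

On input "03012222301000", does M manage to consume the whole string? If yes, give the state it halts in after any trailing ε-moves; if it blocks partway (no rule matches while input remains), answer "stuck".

(q0, 03012222301000, Z)
  read 0, top Z: go to q1, push Z → (q1, 3012222301000, Z)
  read 3, top Z: go to q1, push EZ → (q1, 012222301000, EZ)
  read 0, top E: go to q1, push BB → (q1, 12222301000, BBZ)
  ε-move, top B: go to q0, push ε → (q0, 12222301000, BZ)
  read 1, top B: go to q0, push EB → (q0, 2222301000, EBZ)
  read 2, top E: go to q0, push DD → (q0, 222301000, DDBZ)
  read 2, top D: go to q1, push ε → (q1, 22301000, DBZ)
  read 2, top D: go to q1, push E → (q1, 2301000, EBZ)
  read 2, top E: go to q1, push DE → (q1, 301000, DEBZ)
  read 3, top D: go to q1, push E → (q1, 01000, EEBZ)
  read 0, top E: go to q1, push BB → (q1, 1000, BBEBZ)
  ε-move, top B: go to q0, push ε → (q0, 1000, BEBZ)
  read 1, top B: go to q0, push EB → (q0, 000, EBEBZ)
  read 0, top E: go to q1, push ε → (q1, 00, BEBZ)
  ε-move, top B: go to q0, push ε → (q0, 00, EBZ)
  read 0, top E: go to q1, push ε → (q1, 0, BZ)
  ε-move, top B: go to q0, push ε → (q0, 0, Z)
  read 0, top Z: go to q1, push Z → (q1, ε, Z)
All input consumed; M is in state q1.

q1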